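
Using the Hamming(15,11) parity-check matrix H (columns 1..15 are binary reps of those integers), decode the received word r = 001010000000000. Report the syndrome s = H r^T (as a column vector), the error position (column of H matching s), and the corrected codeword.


s = (0, 1, 1, 0)^T, error position = 6, corrected codeword c = 001011000000000

Compute s = H r^T mod 2 one row at a time:
  s_1 = 0 + 0 + 0 + 0 + 0 + 0 + 0 + 0 = 0 ≡ 0 (mod 2).
  s_2 = 0 + 1 + 0 + 0 + 0 + 0 + 0 + 0 = 1 ≡ 1 (mod 2).
  s_3 = 0 + 1 + 0 + 0 + 0 + 0 + 0 + 0 = 1 ≡ 1 (mod 2).
  s_4 = 0 + 1 + 1 + 0 + 0 + 0 + 0 + 0 = 2 ≡ 0 (mod 2).
s = (0, 1, 1, 0)^T — this equals column 6 of H (binary 0110), so error is at position 6.
Correct: flip bit 6 of r = 001010000000000 to get c = 001011000000000.


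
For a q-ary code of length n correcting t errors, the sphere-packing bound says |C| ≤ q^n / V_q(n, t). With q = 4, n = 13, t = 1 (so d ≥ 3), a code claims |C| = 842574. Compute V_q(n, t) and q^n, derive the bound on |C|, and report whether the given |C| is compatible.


V_q(n, t) = 40, q^n = 67108864, Hamming bound = 1677721, |C| = 842574 ≤ bound (satisfied).

Step 1: Compute V_q(n, t) = Σ_{j=0}^1 C(n, j) (q−1)^j.
  j = 0: C(13,0)·(3)^0 = 1·1 = 1.
  j = 1: C(13,1)·(3)^1 = 13·3 = 39.
  V_q(n, t) = 1 + 39 = 40.
Step 2: q^n = 4^13 = 67108864.
Step 3: Hamming bound ⌊q^n / V_q(n,t)⌋ = ⌊67108864/40⌋ = 1677721.
Step 4: Compare |C| = 842574 to 1677721: satisfied.
The claimed |C| lies below the Hamming bound.


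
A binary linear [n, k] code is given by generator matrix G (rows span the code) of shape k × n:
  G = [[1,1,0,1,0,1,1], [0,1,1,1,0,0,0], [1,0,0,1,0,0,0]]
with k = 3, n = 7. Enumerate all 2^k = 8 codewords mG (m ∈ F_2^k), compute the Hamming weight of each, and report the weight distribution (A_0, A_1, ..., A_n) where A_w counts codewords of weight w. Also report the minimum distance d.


Weight distribution: A_0 = 1, A_2 = 1, A_3 = 3, A_4 = 2, A_5 = 1. Minimum distance d = 2.

Enumerate all 2^3 = 8 messages m ∈ F_2^3.
For each, compute codeword c = mG in F_2^7, then tally its weight.
  m = 000 → c = 0000000, weight = 0.
  m = 100 → c = 1101011, weight = 5.
  m = 010 → c = 0111000, weight = 3.
  m = 110 → c = 1010011, weight = 4.
  m = 001 → c = 1001000, weight = 2.
  m = 101 → c = 0100011, weight = 3.
  m = 011 → c = 1110000, weight = 3.
  m = 111 → c = 0011011, weight = 4.
Tally weights:
  weight 0: 1 codewords.
  weight 2: 1 codewords.
  weight 3: 3 codewords.
  weight 4: 2 codewords.
  weight 5: 1 codewords.
Minimum distance d = smallest w > 0 with A_w > 0 = 2.
Sanity: Σ A_w = 8 = 2^3 = 8 ✓.


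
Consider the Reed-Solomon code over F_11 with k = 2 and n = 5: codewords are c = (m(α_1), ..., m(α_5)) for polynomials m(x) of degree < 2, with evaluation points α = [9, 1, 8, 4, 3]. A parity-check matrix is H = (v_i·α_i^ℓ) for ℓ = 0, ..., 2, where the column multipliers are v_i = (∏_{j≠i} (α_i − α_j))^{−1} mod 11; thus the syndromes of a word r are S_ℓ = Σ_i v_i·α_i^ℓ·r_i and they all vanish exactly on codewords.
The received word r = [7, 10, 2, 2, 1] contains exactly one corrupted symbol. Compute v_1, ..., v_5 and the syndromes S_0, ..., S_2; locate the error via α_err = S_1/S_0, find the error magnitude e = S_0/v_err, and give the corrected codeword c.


S = (6, 4, 10), error at position 3, error magnitude e = 7, c = [7, 10, 6, 2, 1].

Step 1: column multipliers v_i = (∏_{j≠i}(α_i − α_j))^{−1} mod 11.
  i = 1 (α = 9): (9−1)(9−8)(9−4)(9−3) = 8·1·5·6 = 240 ≡ 9, so v_1 = 9^{−1} = 5 (mod 11).
  i = 2 (α = 1): (1−9)(1−8)(1−4)(1−3) = (−8)·(−7)·(−3)·(−2) = 336 ≡ 6, so v_2 = 6^{−1} = 2 (mod 11).
  i = 3 (α = 8): (8−9)(8−1)(8−4)(8−3) = (−1)·7·4·5 = −140 ≡ 3, so v_3 = 3^{−1} = 4 (mod 11).
  i = 4 (α = 4): (4−9)(4−1)(4−8)(4−3) = (−5)·3·(−4)·1 = 60 ≡ 5, so v_4 = 5^{−1} = 9 (mod 11).
  i = 5 (α = 3): (3−9)(3−1)(3−8)(3−4) = (−6)·2·(−5)·(−1) = −60 ≡ 6, so v_5 = 6^{−1} = 2 (mod 11).
  v = [5, 2, 4, 9, 2].
Step 2: syndromes of r = [7, 10, 2, 2, 1] (all sums mod 11).
  S_0 = Σ v_i r_i = 5·7 + 2·10 + 4·2 + 9·2 + 2·1 = 83 ≡ 6.
  S_1 = Σ v_i α_i r_i = 5·9·7 + 2·1·10 + 4·8·2 + 9·4·2 + 2·3·1 = 477 ≡ 4.
  α_i^2 mod 11 = [4, 1, 9, 5, 9].
  S_2 = Σ v_i α_i^2 r_i = 5·4·7 + 2·1·10 + 4·9·2 + 9·5·2 + 2·9·1 = 340 ≡ 10.
  S = (6, 4, 10) ≠ 0, so r is not a codeword (an error is present).
Step 3: locate the error. For a single error e at position i, S_ℓ = v_i·e·α_i^ℓ, so α_err = S_1/S_0.
  S_0^{−1} = 6^{−1} = 2 (mod 11), so α_err = 4·2 = 8 ≡ 8 = α_3. Error position i = 3.
  Consistency check: S_2/S_1 = 10·3 = 30 ≡ 8 = α_err ✓ (single-error assumption holds).
Step 4: error magnitude e = S_0/v_3 = S_0·∏_{j≠3}(α_3 − α_j) = 6·3 = 18 ≡ 7 (mod 11).
Step 5: correct position 3: c_3 = r_3 − e = 2 − 7 ≡ 6 (mod 11). Hence c = [7, 10, 6, 2, 1].
  Check: interpolating c through the α_i gives m(x) = 9 + 1·x (degree < 2) with m(α_i) = c_i for every i, so c is indeed a codeword.


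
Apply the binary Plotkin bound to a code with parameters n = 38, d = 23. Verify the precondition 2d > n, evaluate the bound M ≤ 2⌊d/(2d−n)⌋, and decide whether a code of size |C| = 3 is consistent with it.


Plotkin bound M ≤ 4; given |C| = 3 ≤ bound (satisfied).

Check applicability: 2d = 46, n = 38.
2d − n = 8 > 0, so Plotkin applies.
Compute d/(2d−n) = 23/8 ≈ 2.8750.
⌊d/(2d−n)⌋ = 2.
Plotkin bound: M ≤ 2·2 = 4.
Given |C| = 3, check: satisfied.
This |C| is below the Plotkin bound.


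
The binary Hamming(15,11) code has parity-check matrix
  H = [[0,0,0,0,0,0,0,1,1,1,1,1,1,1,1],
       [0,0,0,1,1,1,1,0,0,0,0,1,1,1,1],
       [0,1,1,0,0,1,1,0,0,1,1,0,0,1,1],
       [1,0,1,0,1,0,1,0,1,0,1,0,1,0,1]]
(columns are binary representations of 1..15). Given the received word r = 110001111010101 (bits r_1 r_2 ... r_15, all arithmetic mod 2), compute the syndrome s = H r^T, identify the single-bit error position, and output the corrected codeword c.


s = (1, 0, 1, 0)^T, error position = 10, corrected codeword c = 110001111110101

Compute s = H r^T mod 2 one row at a time:
  s_1 = 1 + 1 + 0 + 1 + 0 + 1 + 0 + 1 = 5 ≡ 1 (mod 2).
  s_2 = 0 + 0 + 1 + 1 + 0 + 1 + 0 + 1 = 4 ≡ 0 (mod 2).
  s_3 = 1 + 0 + 1 + 1 + 0 + 1 + 0 + 1 = 5 ≡ 1 (mod 2).
  s_4 = 1 + 0 + 0 + 1 + 1 + 1 + 1 + 1 = 6 ≡ 0 (mod 2).
s = (1, 0, 1, 0)^T — this equals column 10 of H (binary 1010), so error is at position 10.
Correct: flip bit 10 of r = 110001111010101 to get c = 110001111110101.


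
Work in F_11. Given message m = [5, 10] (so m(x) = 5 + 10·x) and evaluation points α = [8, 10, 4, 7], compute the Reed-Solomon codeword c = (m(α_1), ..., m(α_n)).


c = [8, 6, 1, 9]

Message polynomial: m(x) = 5 + 10·x (mod 11).
For each evaluation point α_i, compute m(α_i) mod 11:
  α_1 = 8: Horner steps 10 → 8, so m(8) = 8.
  α_2 = 10: Horner steps 10 → 6, so m(10) = 6.
  α_3 = 4: Horner steps 10 → 1, so m(4) = 1.
  α_4 = 7: Horner steps 10 → 9, so m(7) = 9.
Codeword c = [8, 6, 1, 9] ∈ F_11^4.


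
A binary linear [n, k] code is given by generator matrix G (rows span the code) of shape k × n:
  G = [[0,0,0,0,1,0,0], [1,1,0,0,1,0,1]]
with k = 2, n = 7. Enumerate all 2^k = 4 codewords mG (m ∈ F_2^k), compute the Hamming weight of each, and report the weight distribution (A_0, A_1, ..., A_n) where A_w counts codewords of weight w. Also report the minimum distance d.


Weight distribution: A_0 = 1, A_1 = 1, A_3 = 1, A_4 = 1. Minimum distance d = 1.

Enumerate all 2^2 = 4 messages m ∈ F_2^2.
For each, compute codeword c = mG in F_2^7, then tally its weight.
  m = 00 → c = 0000000, weight = 0.
  m = 10 → c = 0000100, weight = 1.
  m = 01 → c = 1100101, weight = 4.
  m = 11 → c = 1100001, weight = 3.
Tally weights:
  weight 0: 1 codewords.
  weight 1: 1 codewords.
  weight 3: 1 codewords.
  weight 4: 1 codewords.
Minimum distance d = smallest w > 0 with A_w > 0 = 1.
Sanity: Σ A_w = 4 = 2^2 = 4 ✓.


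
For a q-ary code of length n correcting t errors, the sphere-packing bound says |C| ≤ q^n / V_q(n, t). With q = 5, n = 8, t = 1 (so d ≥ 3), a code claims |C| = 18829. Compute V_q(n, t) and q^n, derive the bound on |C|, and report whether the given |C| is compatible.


V_q(n, t) = 33, q^n = 390625, Hamming bound = 11837, |C| = 18829 > bound (violated).

Step 1: Compute V_q(n, t) = Σ_{j=0}^1 C(n, j) (q−1)^j.
  j = 0: C(8,0)·(4)^0 = 1·1 = 1.
  j = 1: C(8,1)·(4)^1 = 8·4 = 32.
  V_q(n, t) = 1 + 32 = 33.
Step 2: q^n = 5^8 = 390625.
Step 3: Hamming bound ⌊q^n / V_q(n,t)⌋ = ⌊390625/33⌋ = 11837.
Step 4: Compare |C| = 18829 to 11837: violated.
The claimed |C| lies above the Hamming bound, so no 5-ary code of length 8 with d ≥ 3 can have 18829 codewords.


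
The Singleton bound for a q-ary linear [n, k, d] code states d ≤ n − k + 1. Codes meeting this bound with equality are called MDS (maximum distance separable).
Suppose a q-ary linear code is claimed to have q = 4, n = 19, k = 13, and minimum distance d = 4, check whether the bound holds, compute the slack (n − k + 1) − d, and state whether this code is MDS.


Singleton RHS = n − k + 1 = 7, slack = 3, bound satisfied, not MDS.

Singleton bound: d ≤ n − k + 1.
Here n = 19, k = 13, so n − k + 1 = 7.
Given d = 4, check d ≤ 7: YES.
Slack = (n − k + 1) − d = 3.
The code is NOT MDS (slack = 3 > 0).
Description: the claimed parameters are [19, 13, 4]_4; such a code would be non-MDS.


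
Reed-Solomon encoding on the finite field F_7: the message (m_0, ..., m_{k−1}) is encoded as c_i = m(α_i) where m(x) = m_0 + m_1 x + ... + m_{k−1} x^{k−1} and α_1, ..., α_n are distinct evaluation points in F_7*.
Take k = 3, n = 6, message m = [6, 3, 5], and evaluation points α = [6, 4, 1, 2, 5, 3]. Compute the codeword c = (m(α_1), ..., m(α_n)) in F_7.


c = [1, 0, 0, 4, 6, 4]

Message polynomial: m(x) = 6 + 3·x + 5·x^2 (mod 7).
For each evaluation point α_i, compute m(α_i) mod 7:
  α_1 = 6: Horner steps 5 → 5 → 1, so m(6) = 1.
  α_2 = 4: Horner steps 5 → 2 → 0, so m(4) = 0.
  α_3 = 1: Horner steps 5 → 1 → 0, so m(1) = 0.
  α_4 = 2: Horner steps 5 → 6 → 4, so m(2) = 4.
  α_5 = 5: Horner steps 5 → 0 → 6, so m(5) = 6.
  α_6 = 3: Horner steps 5 → 4 → 4, so m(3) = 4.
Codeword c = [1, 0, 0, 4, 6, 4] ∈ F_7^6.


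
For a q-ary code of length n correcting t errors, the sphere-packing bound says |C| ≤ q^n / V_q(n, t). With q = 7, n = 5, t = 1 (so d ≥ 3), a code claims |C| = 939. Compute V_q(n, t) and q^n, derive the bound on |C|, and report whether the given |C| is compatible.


V_q(n, t) = 31, q^n = 16807, Hamming bound = 542, |C| = 939 > bound (violated).

Step 1: Compute V_q(n, t) = Σ_{j=0}^1 C(n, j) (q−1)^j.
  j = 0: C(5,0)·(6)^0 = 1·1 = 1.
  j = 1: C(5,1)·(6)^1 = 5·6 = 30.
  V_q(n, t) = 1 + 30 = 31.
Step 2: q^n = 7^5 = 16807.
Step 3: Hamming bound ⌊q^n / V_q(n,t)⌋ = ⌊16807/31⌋ = 542.
Step 4: Compare |C| = 939 to 542: violated.
The claimed |C| lies above the Hamming bound, so no 7-ary code of length 5 with d ≥ 3 can have 939 codewords.


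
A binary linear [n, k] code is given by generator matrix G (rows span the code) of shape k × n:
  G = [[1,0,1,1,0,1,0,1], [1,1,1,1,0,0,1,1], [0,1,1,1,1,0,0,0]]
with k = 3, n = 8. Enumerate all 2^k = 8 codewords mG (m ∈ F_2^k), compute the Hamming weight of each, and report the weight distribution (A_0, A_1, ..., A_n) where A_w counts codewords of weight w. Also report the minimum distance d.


Weight distribution: A_0 = 1, A_3 = 1, A_4 = 2, A_5 = 3, A_6 = 1. Minimum distance d = 3.

Enumerate all 2^3 = 8 messages m ∈ F_2^3.
For each, compute codeword c = mG in F_2^8, then tally its weight.
  m = 000 → c = 00000000, weight = 0.
  m = 100 → c = 10110101, weight = 5.
  m = 010 → c = 11110011, weight = 6.
  m = 110 → c = 01000110, weight = 3.
  m = 001 → c = 01111000, weight = 4.
  m = 101 → c = 11001101, weight = 5.
  m = 011 → c = 10001011, weight = 4.
  m = 111 → c = 00111110, weight = 5.
Tally weights:
  weight 0: 1 codewords.
  weight 3: 1 codewords.
  weight 4: 2 codewords.
  weight 5: 3 codewords.
  weight 6: 1 codewords.
Minimum distance d = smallest w > 0 with A_w > 0 = 3.
Sanity: Σ A_w = 8 = 2^3 = 8 ✓.


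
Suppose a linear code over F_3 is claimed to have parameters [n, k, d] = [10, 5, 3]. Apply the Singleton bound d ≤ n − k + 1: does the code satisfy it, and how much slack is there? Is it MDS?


Singleton RHS = n − k + 1 = 6, slack = 3, bound satisfied, not MDS.

Singleton bound: d ≤ n − k + 1.
Here n = 10, k = 5, so n − k + 1 = 6.
Given d = 3, check d ≤ 6: YES.
Slack = (n − k + 1) − d = 3.
The code is NOT MDS (slack = 3 > 0).
Description: the claimed parameters are [10, 5, 3]_3; such a code would be non-MDS.


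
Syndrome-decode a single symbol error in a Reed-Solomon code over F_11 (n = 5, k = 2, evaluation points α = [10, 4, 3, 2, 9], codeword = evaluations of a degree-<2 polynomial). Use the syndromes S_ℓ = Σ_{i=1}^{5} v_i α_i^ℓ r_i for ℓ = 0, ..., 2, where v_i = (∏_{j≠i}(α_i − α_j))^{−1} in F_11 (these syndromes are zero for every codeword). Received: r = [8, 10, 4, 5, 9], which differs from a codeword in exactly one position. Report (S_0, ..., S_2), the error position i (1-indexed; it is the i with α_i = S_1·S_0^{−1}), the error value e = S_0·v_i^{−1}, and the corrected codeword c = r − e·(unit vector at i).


S = (8, 10, 7), error at position 2, error magnitude e = 7, c = [8, 3, 4, 5, 9].

Step 1: column multipliers v_i = (∏_{j≠i}(α_i − α_j))^{−1} mod 11.
  i = 1 (α = 10): (10−4)(10−3)(10−2)(10−9) = 6·7·8·1 = 336 ≡ 6, so v_1 = 6^{−1} = 2 (mod 11).
  i = 2 (α = 4): (4−10)(4−3)(4−2)(4−9) = (−6)·1·2·(−5) = 60 ≡ 5, so v_2 = 5^{−1} = 9 (mod 11).
  i = 3 (α = 3): (3−10)(3−4)(3−2)(3−9) = (−7)·(−1)·1·(−6) = −42 ≡ 2, so v_3 = 2^{−1} = 6 (mod 11).
  i = 4 (α = 2): (2−10)(2−4)(2−3)(2−9) = (−8)·(−2)·(−1)·(−7) = 112 ≡ 2, so v_4 = 2^{−1} = 6 (mod 11).
  i = 5 (α = 9): (9−10)(9−4)(9−3)(9−2) = (−1)·5·6·7 = −210 ≡ 10, so v_5 = 10^{−1} = 10 (mod 11).
  v = [2, 9, 6, 6, 10].
Step 2: syndromes of r = [8, 10, 4, 5, 9] (all sums mod 11).
  S_0 = Σ v_i r_i = 2·8 + 9·10 + 6·4 + 6·5 + 10·9 = 250 ≡ 8.
  S_1 = Σ v_i α_i r_i = 2·10·8 + 9·4·10 + 6·3·4 + 6·2·5 + 10·9·9 = 1462 ≡ 10.
  α_i^2 mod 11 = [1, 5, 9, 4, 4].
  S_2 = Σ v_i α_i^2 r_i = 2·1·8 + 9·5·10 + 6·9·4 + 6·4·5 + 10·4·9 = 1162 ≡ 7.
  S = (8, 10, 7) ≠ 0, so r is not a codeword (an error is present).
Step 3: locate the error. For a single error e at position i, S_ℓ = v_i·e·α_i^ℓ, so α_err = S_1/S_0.
  S_0^{−1} = 8^{−1} = 7 (mod 11), so α_err = 10·7 = 70 ≡ 4 = α_2. Error position i = 2.
  Consistency check: S_2/S_1 = 7·10 = 70 ≡ 4 = α_err ✓ (single-error assumption holds).
Step 4: error magnitude e = S_0/v_2 = S_0·∏_{j≠2}(α_2 − α_j) = 8·5 = 40 ≡ 7 (mod 11).
Step 5: correct position 2: c_2 = r_2 − e = 10 − 7 ≡ 3 (mod 11). Hence c = [8, 3, 4, 5, 9].
  Check: interpolating c through the α_i gives m(x) = 7 + 10·x (degree < 2) with m(α_i) = c_i for every i, so c is indeed a codeword.


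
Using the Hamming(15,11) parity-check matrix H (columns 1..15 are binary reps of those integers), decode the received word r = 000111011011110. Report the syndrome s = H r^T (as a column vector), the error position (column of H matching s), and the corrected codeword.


s = (0, 0, 1, 0)^T, error position = 2, corrected codeword c = 010111011011110

Compute s = H r^T mod 2 one row at a time:
  s_1 = 1 + 1 + 0 + 1 + 1 + 1 + 1 + 0 = 6 ≡ 0 (mod 2).
  s_2 = 1 + 1 + 1 + 0 + 1 + 1 + 1 + 0 = 6 ≡ 0 (mod 2).
  s_3 = 0 + 0 + 1 + 0 + 0 + 1 + 1 + 0 = 3 ≡ 1 (mod 2).
  s_4 = 0 + 0 + 1 + 0 + 1 + 1 + 1 + 0 = 4 ≡ 0 (mod 2).
s = (0, 0, 1, 0)^T — this equals column 2 of H (binary 0010), so error is at position 2.
Correct: flip bit 2 of r = 000111011011110 to get c = 010111011011110.


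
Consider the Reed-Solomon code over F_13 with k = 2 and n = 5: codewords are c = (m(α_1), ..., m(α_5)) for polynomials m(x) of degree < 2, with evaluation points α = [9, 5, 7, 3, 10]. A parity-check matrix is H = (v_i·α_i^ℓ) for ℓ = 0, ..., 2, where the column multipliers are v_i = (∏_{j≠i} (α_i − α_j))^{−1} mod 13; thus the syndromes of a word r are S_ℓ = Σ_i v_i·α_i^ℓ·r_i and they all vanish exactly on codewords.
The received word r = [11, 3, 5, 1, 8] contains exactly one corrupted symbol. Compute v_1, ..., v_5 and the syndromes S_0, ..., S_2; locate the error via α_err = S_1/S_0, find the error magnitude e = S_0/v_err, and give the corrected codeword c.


S = (1, 9, 3), error at position 1, error magnitude e = 4, c = [7, 3, 5, 1, 8].

Step 1: column multipliers v_i = (∏_{j≠i}(α_i − α_j))^{−1} mod 13.
  i = 1 (α = 9): (9−5)(9−7)(9−3)(9−10) = 4·2·6·(−1) = −48 ≡ 4, so v_1 = 4^{−1} = 10 (mod 13).
  i = 2 (α = 5): (5−9)(5−7)(5−3)(5−10) = (−4)·(−2)·2·(−5) = −80 ≡ 11, so v_2 = 11^{−1} = 6 (mod 13).
  i = 3 (α = 7): (7−9)(7−5)(7−3)(7−10) = (−2)·2·4·(−3) = 48 ≡ 9, so v_3 = 9^{−1} = 3 (mod 13).
  i = 4 (α = 3): (3−9)(3−5)(3−7)(3−10) = (−6)·(−2)·(−4)·(−7) = 336 ≡ 11, so v_4 = 11^{−1} = 6 (mod 13).
  i = 5 (α = 10): (10−9)(10−5)(10−7)(10−3) = 1·5·3·7 = 105 ≡ 1, so v_5 = 1^{−1} = 1 (mod 13).
  v = [10, 6, 3, 6, 1].
Step 2: syndromes of r = [11, 3, 5, 1, 8] (all sums mod 13).
  S_0 = Σ v_i r_i = 10·11 + 6·3 + 3·5 + 6·1 + 1·8 = 157 ≡ 1.
  S_1 = Σ v_i α_i r_i = 10·9·11 + 6·5·3 + 3·7·5 + 6·3·1 + 1·10·8 = 1283 ≡ 9.
  α_i^2 mod 13 = [3, 12, 10, 9, 9].
  S_2 = Σ v_i α_i^2 r_i = 10·3·11 + 6·12·3 + 3·10·5 + 6·9·1 + 1·9·8 = 822 ≡ 3.
  S = (1, 9, 3) ≠ 0, so r is not a codeword (an error is present).
Step 3: locate the error. For a single error e at position i, S_ℓ = v_i·e·α_i^ℓ, so α_err = S_1/S_0.
  S_0^{−1} = 1^{−1} = 1 (mod 13), so α_err = 9·1 = 9 ≡ 9 = α_1. Error position i = 1.
  Consistency check: S_2/S_1 = 3·3 = 9 ≡ 9 = α_err ✓ (single-error assumption holds).
Step 4: error magnitude e = S_0/v_1 = S_0·∏_{j≠1}(α_1 − α_j) = 1·4 = 4 ≡ 4 (mod 13).
Step 5: correct position 1: c_1 = r_1 − e = 11 − 4 ≡ 7 (mod 13). Hence c = [7, 3, 5, 1, 8].
  Check: interpolating c through the α_i gives m(x) = 11 + 1·x (degree < 2) with m(α_i) = c_i for every i, so c is indeed a codeword.


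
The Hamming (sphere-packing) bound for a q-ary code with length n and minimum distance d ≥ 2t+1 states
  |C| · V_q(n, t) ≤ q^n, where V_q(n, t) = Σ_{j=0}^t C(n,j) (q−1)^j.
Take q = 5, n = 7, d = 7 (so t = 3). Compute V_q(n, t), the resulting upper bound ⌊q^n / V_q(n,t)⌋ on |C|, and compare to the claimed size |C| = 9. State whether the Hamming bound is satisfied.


V_q(n, t) = 2605, q^n = 78125, Hamming bound = 29, |C| = 9 ≤ bound (satisfied).

Step 1: Compute V_q(n, t) = Σ_{j=0}^3 C(n, j) (q−1)^j.
  j = 0: C(7,0)·(4)^0 = 1·1 = 1.
  j = 1: C(7,1)·(4)^1 = 7·4 = 28.
  j = 2: C(7,2)·(4)^2 = 21·16 = 336.
  j = 3: C(7,3)·(4)^3 = 35·64 = 2240.
  V_q(n, t) = 1 + 28 + 336 + 2240 = 2605.
Step 2: q^n = 5^7 = 78125.
Step 3: Hamming bound ⌊q^n / V_q(n,t)⌋ = ⌊78125/2605⌋ = 29.
Step 4: Compare |C| = 9 to 29: satisfied.
The claimed |C| lies below the Hamming bound.


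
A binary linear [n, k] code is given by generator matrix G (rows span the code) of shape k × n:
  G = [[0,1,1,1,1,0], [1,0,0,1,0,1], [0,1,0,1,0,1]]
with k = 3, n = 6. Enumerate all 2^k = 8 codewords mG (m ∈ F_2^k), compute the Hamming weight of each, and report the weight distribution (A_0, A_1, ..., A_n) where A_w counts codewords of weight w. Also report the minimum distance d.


Weight distribution: A_0 = 1, A_2 = 1, A_3 = 3, A_4 = 2, A_5 = 1. Minimum distance d = 2.

Enumerate all 2^3 = 8 messages m ∈ F_2^3.
For each, compute codeword c = mG in F_2^6, then tally its weight.
  m = 000 → c = 000000, weight = 0.
  m = 100 → c = 011110, weight = 4.
  m = 010 → c = 100101, weight = 3.
  m = 110 → c = 111011, weight = 5.
  m = 001 → c = 010101, weight = 3.
  m = 101 → c = 001011, weight = 3.
  m = 011 → c = 110000, weight = 2.
  m = 111 → c = 101110, weight = 4.
Tally weights:
  weight 0: 1 codewords.
  weight 2: 1 codewords.
  weight 3: 3 codewords.
  weight 4: 2 codewords.
  weight 5: 1 codewords.
Minimum distance d = smallest w > 0 with A_w > 0 = 2.
Sanity: Σ A_w = 8 = 2^3 = 8 ✓.


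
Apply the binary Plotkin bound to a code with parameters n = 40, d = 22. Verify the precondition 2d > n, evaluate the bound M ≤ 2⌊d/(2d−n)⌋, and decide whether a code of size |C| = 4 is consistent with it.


Plotkin bound M ≤ 10; given |C| = 4 ≤ bound (satisfied).

Check applicability: 2d = 44, n = 40.
2d − n = 4 > 0, so Plotkin applies.
Compute d/(2d−n) = 22/4 ≈ 5.5000.
⌊d/(2d−n)⌋ = 5.
Plotkin bound: M ≤ 2·5 = 10.
Given |C| = 4, check: satisfied.
This |C| is below the Plotkin bound.


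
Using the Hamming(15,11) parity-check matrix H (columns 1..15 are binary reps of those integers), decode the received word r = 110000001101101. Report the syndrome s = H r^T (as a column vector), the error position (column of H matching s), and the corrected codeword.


s = (1, 1, 1, 0)^T, error position = 14, corrected codeword c = 110000001101111

Compute s = H r^T mod 2 one row at a time:
  s_1 = 0 + 1 + 1 + 0 + 1 + 1 + 0 + 1 = 5 ≡ 1 (mod 2).
  s_2 = 0 + 0 + 0 + 0 + 1 + 1 + 0 + 1 = 3 ≡ 1 (mod 2).
  s_3 = 1 + 0 + 0 + 0 + 1 + 0 + 0 + 1 = 3 ≡ 1 (mod 2).
  s_4 = 1 + 0 + 0 + 0 + 1 + 0 + 1 + 1 = 4 ≡ 0 (mod 2).
s = (1, 1, 1, 0)^T — this equals column 14 of H (binary 1110), so error is at position 14.
Correct: flip bit 14 of r = 110000001101101 to get c = 110000001101111.


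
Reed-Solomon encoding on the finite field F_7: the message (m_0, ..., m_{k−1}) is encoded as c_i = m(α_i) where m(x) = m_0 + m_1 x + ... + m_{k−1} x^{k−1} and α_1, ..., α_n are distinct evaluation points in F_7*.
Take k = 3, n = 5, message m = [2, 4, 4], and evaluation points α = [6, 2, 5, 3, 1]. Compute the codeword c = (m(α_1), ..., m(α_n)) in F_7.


c = [2, 5, 3, 1, 3]

Message polynomial: m(x) = 2 + 4·x + 4·x^2 (mod 7).
For each evaluation point α_i, compute m(α_i) mod 7:
  α_1 = 6: Horner steps 4 → 0 → 2, so m(6) = 2.
  α_2 = 2: Horner steps 4 → 5 → 5, so m(2) = 5.
  α_3 = 5: Horner steps 4 → 3 → 3, so m(5) = 3.
  α_4 = 3: Horner steps 4 → 2 → 1, so m(3) = 1.
  α_5 = 1: Horner steps 4 → 1 → 3, so m(1) = 3.
Codeword c = [2, 5, 3, 1, 3] ∈ F_7^5.


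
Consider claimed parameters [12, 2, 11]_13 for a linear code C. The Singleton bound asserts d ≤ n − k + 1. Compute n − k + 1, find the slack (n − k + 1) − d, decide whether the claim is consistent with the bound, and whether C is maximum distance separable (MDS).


Singleton RHS = n − k + 1 = 11, slack = 0, bound satisfied, MDS.

Singleton bound: d ≤ n − k + 1.
Here n = 12, k = 2, so n − k + 1 = 11.
Given d = 11, check d ≤ 11: YES.
Slack = (n − k + 1) − d = 0.
The code is MDS (slack = 0).
Description: the claimed parameters are [12, 2, 11]_13; such a code would be MDS (meets Singleton bound).


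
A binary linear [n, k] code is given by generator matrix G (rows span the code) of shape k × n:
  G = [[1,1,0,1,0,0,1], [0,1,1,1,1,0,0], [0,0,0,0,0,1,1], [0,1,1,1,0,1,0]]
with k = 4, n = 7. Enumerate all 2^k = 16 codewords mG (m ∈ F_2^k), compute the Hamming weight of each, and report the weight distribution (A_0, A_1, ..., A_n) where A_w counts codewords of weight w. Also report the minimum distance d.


Weight distribution: A_0 = 1, A_2 = 4, A_4 = 9, A_6 = 2. Minimum distance d = 2.

Enumerate all 2^4 = 16 messages m ∈ F_2^4.
For each, compute codeword c = mG in F_2^7, then tally its weight.
  m = 0000 → c = 0000000, weight = 0.
  m = 1000 → c = 1101001, weight = 4.
  m = 0100 → c = 0111100, weight = 4.
  m = 1100 → c = 1010101, weight = 4.
  m = 0010 → c = 0000011, weight = 2.
  m = 1010 → c = 1101010, weight = 4.
  m = 0110 → c = 0111111, weight = 6.
  m = 1110 → c = 1010110, weight = 4.
  m = 0001 → c = 0111010, weight = 4.
  m = 1001 → c = 1010011, weight = 4.
  m = 0101 → c = 0000110, weight = 2.
  m = 1101 → c = 1101111, weight = 6.
  m = 0011 → c = 0111001, weight = 4.
  m = 1011 → c = 1010000, weight = 2.
  m = 0111 → c = 0000101, weight = 2.
  m = 1111 → c = 1101100, weight = 4.
Tally weights:
  weight 0: 1 codewords.
  weight 2: 4 codewords.
  weight 4: 9 codewords.
  weight 6: 2 codewords.
Minimum distance d = smallest w > 0 with A_w > 0 = 2.
Sanity: Σ A_w = 16 = 2^4 = 16 ✓.


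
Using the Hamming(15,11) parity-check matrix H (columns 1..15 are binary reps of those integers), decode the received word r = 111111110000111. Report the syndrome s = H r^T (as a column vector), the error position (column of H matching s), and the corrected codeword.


s = (0, 1, 0, 0)^T, error position = 4, corrected codeword c = 111011110000111

Compute s = H r^T mod 2 one row at a time:
  s_1 = 1 + 0 + 0 + 0 + 0 + 1 + 1 + 1 = 4 ≡ 0 (mod 2).
  s_2 = 1 + 1 + 1 + 1 + 0 + 1 + 1 + 1 = 7 ≡ 1 (mod 2).
  s_3 = 1 + 1 + 1 + 1 + 0 + 0 + 1 + 1 = 6 ≡ 0 (mod 2).
  s_4 = 1 + 1 + 1 + 1 + 0 + 0 + 1 + 1 = 6 ≡ 0 (mod 2).
s = (0, 1, 0, 0)^T — this equals column 4 of H (binary 0100), so error is at position 4.
Correct: flip bit 4 of r = 111111110000111 to get c = 111011110000111.


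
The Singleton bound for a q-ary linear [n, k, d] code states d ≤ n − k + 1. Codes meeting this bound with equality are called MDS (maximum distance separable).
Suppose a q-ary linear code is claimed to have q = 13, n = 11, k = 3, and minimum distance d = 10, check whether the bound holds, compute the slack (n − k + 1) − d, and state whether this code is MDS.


Singleton RHS = n − k + 1 = 9, slack = -1, bound violated (no such code; not MDS).

Singleton bound: d ≤ n − k + 1.
Here n = 11, k = 3, so n − k + 1 = 9.
Given d = 10, check d ≤ 9: NO.
Slack = (n − k + 1) − d = -1.
The slack is negative: d = 10 exceeds n − k + 1 = 9 by 1, so the Singleton bound is violated and no linear [11, 3, 10]_13 code can exist. In particular it is not MDS (MDS requires d = n − k + 1 exactly).
Description: the claimed parameters are [11, 3, 10]_13; such a code would be impossible (violates the Singleton bound).


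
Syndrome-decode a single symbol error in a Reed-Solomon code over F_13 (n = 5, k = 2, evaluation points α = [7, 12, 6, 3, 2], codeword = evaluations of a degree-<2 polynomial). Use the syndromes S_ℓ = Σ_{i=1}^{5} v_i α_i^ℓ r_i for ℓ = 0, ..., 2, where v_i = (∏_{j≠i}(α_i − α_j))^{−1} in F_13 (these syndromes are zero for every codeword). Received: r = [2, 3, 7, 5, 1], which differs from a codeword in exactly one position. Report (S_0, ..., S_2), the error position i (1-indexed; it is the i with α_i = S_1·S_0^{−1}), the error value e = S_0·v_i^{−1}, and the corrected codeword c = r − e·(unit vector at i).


S = (1, 3, 9), error at position 4, error magnitude e = 9, c = [2, 3, 7, 9, 1].

Step 1: column multipliers v_i = (∏_{j≠i}(α_i − α_j))^{−1} mod 13.
  i = 1 (α = 7): (7−12)(7−6)(7−3)(7−2) = (−5)·1·4·5 = −100 ≡ 4, so v_1 = 4^{−1} = 10 (mod 13).
  i = 2 (α = 12): (12−7)(12−6)(12−3)(12−2) = 5·6·9·10 = 2700 ≡ 9, so v_2 = 9^{−1} = 3 (mod 13).
  i = 3 (α = 6): (6−7)(6−12)(6−3)(6−2) = (−1)·(−6)·3·4 = 72 ≡ 7, so v_3 = 7^{−1} = 2 (mod 13).
  i = 4 (α = 3): (3−7)(3−12)(3−6)(3−2) = (−4)·(−9)·(−3)·1 = −108 ≡ 9, so v_4 = 9^{−1} = 3 (mod 13).
  i = 5 (α = 2): (2−7)(2−12)(2−6)(2−3) = (−5)·(−10)·(−4)·(−1) = 200 ≡ 5, so v_5 = 5^{−1} = 8 (mod 13).
  v = [10, 3, 2, 3, 8].
Step 2: syndromes of r = [2, 3, 7, 5, 1] (all sums mod 13).
  S_0 = Σ v_i r_i = 10·2 + 3·3 + 2·7 + 3·5 + 8·1 = 66 ≡ 1.
  S_1 = Σ v_i α_i r_i = 10·7·2 + 3·12·3 + 2·6·7 + 3·3·5 + 8·2·1 = 393 ≡ 3.
  α_i^2 mod 13 = [10, 1, 10, 9, 4].
  S_2 = Σ v_i α_i^2 r_i = 10·10·2 + 3·1·3 + 2·10·7 + 3·9·5 + 8·4·1 = 516 ≡ 9.
  S = (1, 3, 9) ≠ 0, so r is not a codeword (an error is present).
Step 3: locate the error. For a single error e at position i, S_ℓ = v_i·e·α_i^ℓ, so α_err = S_1/S_0.
  S_0^{−1} = 1^{−1} = 1 (mod 13), so α_err = 3·1 = 3 ≡ 3 = α_4. Error position i = 4.
  Consistency check: S_2/S_1 = 9·9 = 81 ≡ 3 = α_err ✓ (single-error assumption holds).
Step 4: error magnitude e = S_0/v_4 = S_0·∏_{j≠4}(α_4 − α_j) = 1·9 = 9 ≡ 9 (mod 13).
Step 5: correct position 4: c_4 = r_4 − e = 5 − 9 ≡ 9 (mod 13). Hence c = [2, 3, 7, 9, 1].
  Check: interpolating c through the α_i gives m(x) = 11 + 8·x (degree < 2) with m(α_i) = c_i for every i, so c is indeed a codeword.


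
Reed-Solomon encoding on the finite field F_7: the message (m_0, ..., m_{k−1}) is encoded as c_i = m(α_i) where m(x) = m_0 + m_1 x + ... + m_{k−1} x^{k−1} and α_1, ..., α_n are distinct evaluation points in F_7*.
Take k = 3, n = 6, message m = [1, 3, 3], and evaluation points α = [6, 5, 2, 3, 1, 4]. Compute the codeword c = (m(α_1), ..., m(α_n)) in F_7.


c = [1, 0, 5, 2, 0, 5]

Message polynomial: m(x) = 1 + 3·x + 3·x^2 (mod 7).
For each evaluation point α_i, compute m(α_i) mod 7:
  α_1 = 6: Horner steps 3 → 0 → 1, so m(6) = 1.
  α_2 = 5: Horner steps 3 → 4 → 0, so m(5) = 0.
  α_3 = 2: Horner steps 3 → 2 → 5, so m(2) = 5.
  α_4 = 3: Horner steps 3 → 5 → 2, so m(3) = 2.
  α_5 = 1: Horner steps 3 → 6 → 0, so m(1) = 0.
  α_6 = 4: Horner steps 3 → 1 → 5, so m(4) = 5.
Codeword c = [1, 0, 5, 2, 0, 5] ∈ F_7^6.


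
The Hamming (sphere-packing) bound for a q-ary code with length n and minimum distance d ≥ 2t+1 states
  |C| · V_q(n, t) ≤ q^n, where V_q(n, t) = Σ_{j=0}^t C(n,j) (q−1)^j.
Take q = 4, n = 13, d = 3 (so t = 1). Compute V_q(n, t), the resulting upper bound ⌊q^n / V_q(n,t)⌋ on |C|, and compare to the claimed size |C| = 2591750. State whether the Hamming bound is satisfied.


V_q(n, t) = 40, q^n = 67108864, Hamming bound = 1677721, |C| = 2591750 > bound (violated).

Step 1: Compute V_q(n, t) = Σ_{j=0}^1 C(n, j) (q−1)^j.
  j = 0: C(13,0)·(3)^0 = 1·1 = 1.
  j = 1: C(13,1)·(3)^1 = 13·3 = 39.
  V_q(n, t) = 1 + 39 = 40.
Step 2: q^n = 4^13 = 67108864.
Step 3: Hamming bound ⌊q^n / V_q(n,t)⌋ = ⌊67108864/40⌋ = 1677721.
Step 4: Compare |C| = 2591750 to 1677721: violated.
The claimed |C| lies above the Hamming bound, so no 4-ary code of length 13 with d ≥ 3 can have 2591750 codewords.


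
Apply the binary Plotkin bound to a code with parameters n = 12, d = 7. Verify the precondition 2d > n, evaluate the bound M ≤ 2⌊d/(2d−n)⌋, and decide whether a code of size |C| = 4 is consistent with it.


Plotkin bound M ≤ 6; given |C| = 4 ≤ bound (satisfied).

Check applicability: 2d = 14, n = 12.
2d − n = 2 > 0, so Plotkin applies.
Compute d/(2d−n) = 7/2 ≈ 3.5000.
⌊d/(2d−n)⌋ = 3.
Plotkin bound: M ≤ 2·3 = 6.
Given |C| = 4, check: satisfied.
This |C| is below the Plotkin bound.


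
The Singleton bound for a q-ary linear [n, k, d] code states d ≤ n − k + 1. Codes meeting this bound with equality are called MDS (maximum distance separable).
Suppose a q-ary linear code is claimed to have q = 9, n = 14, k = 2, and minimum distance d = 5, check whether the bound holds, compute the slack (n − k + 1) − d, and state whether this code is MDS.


Singleton RHS = n − k + 1 = 13, slack = 8, bound satisfied, not MDS.

Singleton bound: d ≤ n − k + 1.
Here n = 14, k = 2, so n − k + 1 = 13.
Given d = 5, check d ≤ 13: YES.
Slack = (n − k + 1) − d = 8.
The code is NOT MDS (slack = 8 > 0).
Description: the claimed parameters are [14, 2, 5]_9; such a code would be non-MDS.


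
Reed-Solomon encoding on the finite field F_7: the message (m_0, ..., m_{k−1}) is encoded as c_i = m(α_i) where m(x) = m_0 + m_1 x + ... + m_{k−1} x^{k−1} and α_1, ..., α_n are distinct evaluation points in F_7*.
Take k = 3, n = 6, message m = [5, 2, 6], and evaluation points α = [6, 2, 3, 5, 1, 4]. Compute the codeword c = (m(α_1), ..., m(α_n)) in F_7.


c = [2, 5, 2, 4, 6, 4]

Message polynomial: m(x) = 5 + 2·x + 6·x^2 (mod 7).
For each evaluation point α_i, compute m(α_i) mod 7:
  α_1 = 6: Horner steps 6 → 3 → 2, so m(6) = 2.
  α_2 = 2: Horner steps 6 → 0 → 5, so m(2) = 5.
  α_3 = 3: Horner steps 6 → 6 → 2, so m(3) = 2.
  α_4 = 5: Horner steps 6 → 4 → 4, so m(5) = 4.
  α_5 = 1: Horner steps 6 → 1 → 6, so m(1) = 6.
  α_6 = 4: Horner steps 6 → 5 → 4, so m(4) = 4.
Codeword c = [2, 5, 2, 4, 6, 4] ∈ F_7^6.


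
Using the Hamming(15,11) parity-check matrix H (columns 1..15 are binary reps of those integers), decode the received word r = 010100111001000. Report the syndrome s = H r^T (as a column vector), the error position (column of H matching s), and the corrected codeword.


s = (1, 1, 0, 0)^T, error position = 12, corrected codeword c = 010100111000000

Compute s = H r^T mod 2 one row at a time:
  s_1 = 1 + 1 + 0 + 0 + 1 + 0 + 0 + 0 = 3 ≡ 1 (mod 2).
  s_2 = 1 + 0 + 0 + 1 + 1 + 0 + 0 + 0 = 3 ≡ 1 (mod 2).
  s_3 = 1 + 0 + 0 + 1 + 0 + 0 + 0 + 0 = 2 ≡ 0 (mod 2).
  s_4 = 0 + 0 + 0 + 1 + 1 + 0 + 0 + 0 = 2 ≡ 0 (mod 2).
s = (1, 1, 0, 0)^T — this equals column 12 of H (binary 1100), so error is at position 12.
Correct: flip bit 12 of r = 010100111001000 to get c = 010100111000000.


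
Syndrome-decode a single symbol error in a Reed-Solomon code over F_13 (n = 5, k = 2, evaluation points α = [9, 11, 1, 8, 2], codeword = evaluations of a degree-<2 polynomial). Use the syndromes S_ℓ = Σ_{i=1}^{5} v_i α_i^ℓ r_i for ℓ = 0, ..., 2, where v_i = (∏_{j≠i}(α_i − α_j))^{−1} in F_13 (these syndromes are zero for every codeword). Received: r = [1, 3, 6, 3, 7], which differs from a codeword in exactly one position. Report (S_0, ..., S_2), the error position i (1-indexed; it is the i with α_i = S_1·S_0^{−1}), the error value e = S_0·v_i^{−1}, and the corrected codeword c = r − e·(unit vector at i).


S = (9, 7, 4), error at position 4, error magnitude e = 3, c = [1, 3, 6, 0, 7].

Step 1: column multipliers v_i = (∏_{j≠i}(α_i − α_j))^{−1} mod 13.
  i = 1 (α = 9): (9−11)(9−1)(9−8)(9−2) = (−2)·8·1·7 = −112 ≡ 5, so v_1 = 5^{−1} = 8 (mod 13).
  i = 2 (α = 11): (11−9)(11−1)(11−8)(11−2) = 2·10·3·9 = 540 ≡ 7, so v_2 = 7^{−1} = 2 (mod 13).
  i = 3 (α = 1): (1−9)(1−11)(1−8)(1−2) = (−8)·(−10)·(−7)·(−1) = 560 ≡ 1, so v_3 = 1^{−1} = 1 (mod 13).
  i = 4 (α = 8): (8−9)(8−11)(8−1)(8−2) = (−1)·(−3)·7·6 = 126 ≡ 9, so v_4 = 9^{−1} = 3 (mod 13).
  i = 5 (α = 2): (2−9)(2−11)(2−1)(2−8) = (−7)·(−9)·1·(−6) = −378 ≡ 12, so v_5 = 12^{−1} = 12 (mod 13).
  v = [8, 2, 1, 3, 12].
Step 2: syndromes of r = [1, 3, 6, 3, 7] (all sums mod 13).
  S_0 = Σ v_i r_i = 8·1 + 2·3 + 1·6 + 3·3 + 12·7 = 113 ≡ 9.
  S_1 = Σ v_i α_i r_i = 8·9·1 + 2·11·3 + 1·1·6 + 3·8·3 + 12·2·7 = 384 ≡ 7.
  α_i^2 mod 13 = [3, 4, 1, 12, 4].
  S_2 = Σ v_i α_i^2 r_i = 8·3·1 + 2·4·3 + 1·1·6 + 3·12·3 + 12·4·7 = 498 ≡ 4.
  S = (9, 7, 4) ≠ 0, so r is not a codeword (an error is present).
Step 3: locate the error. For a single error e at position i, S_ℓ = v_i·e·α_i^ℓ, so α_err = S_1/S_0.
  S_0^{−1} = 9^{−1} = 3 (mod 13), so α_err = 7·3 = 21 ≡ 8 = α_4. Error position i = 4.
  Consistency check: S_2/S_1 = 4·2 = 8 ≡ 8 = α_err ✓ (single-error assumption holds).
Step 4: error magnitude e = S_0/v_4 = S_0·∏_{j≠4}(α_4 − α_j) = 9·9 = 81 ≡ 3 (mod 13).
Step 5: correct position 4: c_4 = r_4 − e = 3 − 3 ≡ 0 (mod 13). Hence c = [1, 3, 6, 0, 7].
  Check: interpolating c through the α_i gives m(x) = 5 + 1·x (degree < 2) with m(α_i) = c_i for every i, so c is indeed a codeword.


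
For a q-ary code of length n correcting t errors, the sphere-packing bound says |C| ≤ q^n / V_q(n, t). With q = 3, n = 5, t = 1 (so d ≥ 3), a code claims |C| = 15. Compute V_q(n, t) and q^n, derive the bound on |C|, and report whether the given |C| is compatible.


V_q(n, t) = 11, q^n = 243, Hamming bound = 22, |C| = 15 ≤ bound (satisfied).

Step 1: Compute V_q(n, t) = Σ_{j=0}^1 C(n, j) (q−1)^j.
  j = 0: C(5,0)·(2)^0 = 1·1 = 1.
  j = 1: C(5,1)·(2)^1 = 5·2 = 10.
  V_q(n, t) = 1 + 10 = 11.
Step 2: q^n = 3^5 = 243.
Step 3: Hamming bound ⌊q^n / V_q(n,t)⌋ = ⌊243/11⌋ = 22.
Step 4: Compare |C| = 15 to 22: satisfied.
The claimed |C| lies below the Hamming bound.


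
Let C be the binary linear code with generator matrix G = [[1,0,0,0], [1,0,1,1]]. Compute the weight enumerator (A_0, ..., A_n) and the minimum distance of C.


Weight distribution: A_0 = 1, A_1 = 1, A_2 = 1, A_3 = 1. Minimum distance d = 1.

Enumerate all 2^2 = 4 messages m ∈ F_2^2.
For each, compute codeword c = mG in F_2^4, then tally its weight.
  m = 00 → c = 0000, weight = 0.
  m = 10 → c = 1000, weight = 1.
  m = 01 → c = 1011, weight = 3.
  m = 11 → c = 0011, weight = 2.
Tally weights:
  weight 0: 1 codewords.
  weight 1: 1 codewords.
  weight 2: 1 codewords.
  weight 3: 1 codewords.
Minimum distance d = smallest w > 0 with A_w > 0 = 1.
Sanity: Σ A_w = 4 = 2^2 = 4 ✓.


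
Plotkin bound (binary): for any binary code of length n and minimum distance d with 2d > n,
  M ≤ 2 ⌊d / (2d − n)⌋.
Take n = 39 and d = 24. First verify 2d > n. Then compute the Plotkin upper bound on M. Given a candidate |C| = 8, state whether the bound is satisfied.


Plotkin bound M ≤ 4; given |C| = 8 > bound (violated).

Check applicability: 2d = 48, n = 39.
2d − n = 9 > 0, so Plotkin applies.
Compute d/(2d−n) = 24/9 ≈ 2.6667.
⌊d/(2d−n)⌋ = 2.
Plotkin bound: M ≤ 2·2 = 4.
Given |C| = 8, check: VIOLATED.
This |C| is above the Plotkin bound, so no binary code with n = 39, d = 24 and 8 codewords exists.


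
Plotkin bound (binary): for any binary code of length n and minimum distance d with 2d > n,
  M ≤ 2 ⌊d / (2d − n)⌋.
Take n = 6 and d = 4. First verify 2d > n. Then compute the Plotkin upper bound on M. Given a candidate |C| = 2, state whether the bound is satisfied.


Plotkin bound M ≤ 4; given |C| = 2 ≤ bound (satisfied).

Check applicability: 2d = 8, n = 6.
2d − n = 2 > 0, so Plotkin applies.
Compute d/(2d−n) = 4/2 ≈ 2.0000.
⌊d/(2d−n)⌋ = 2.
Plotkin bound: M ≤ 2·2 = 4.
Given |C| = 2, check: satisfied.
This |C| is below the Plotkin bound.


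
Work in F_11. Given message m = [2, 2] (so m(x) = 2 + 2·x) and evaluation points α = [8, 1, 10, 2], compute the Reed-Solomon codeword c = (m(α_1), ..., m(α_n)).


c = [7, 4, 0, 6]

Message polynomial: m(x) = 2 + 2·x (mod 11).
For each evaluation point α_i, compute m(α_i) mod 11:
  α_1 = 8: Horner steps 2 → 7, so m(8) = 7.
  α_2 = 1: Horner steps 2 → 4, so m(1) = 4.
  α_3 = 10: Horner steps 2 → 0, so m(10) = 0.
  α_4 = 2: Horner steps 2 → 6, so m(2) = 6.
Codeword c = [7, 4, 0, 6] ∈ F_11^4.


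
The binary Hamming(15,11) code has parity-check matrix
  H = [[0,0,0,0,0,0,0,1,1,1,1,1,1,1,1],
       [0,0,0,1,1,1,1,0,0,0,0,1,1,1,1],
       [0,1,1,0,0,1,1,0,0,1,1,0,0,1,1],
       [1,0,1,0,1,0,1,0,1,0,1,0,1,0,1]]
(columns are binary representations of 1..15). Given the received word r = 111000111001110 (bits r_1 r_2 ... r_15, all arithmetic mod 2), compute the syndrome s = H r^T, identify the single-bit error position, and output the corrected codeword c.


s = (1, 0, 0, 1)^T, error position = 9, corrected codeword c = 111000110001110

Compute s = H r^T mod 2 one row at a time:
  s_1 = 1 + 1 + 0 + 0 + 1 + 1 + 1 + 0 = 5 ≡ 1 (mod 2).
  s_2 = 0 + 0 + 0 + 1 + 1 + 1 + 1 + 0 = 4 ≡ 0 (mod 2).
  s_3 = 1 + 1 + 0 + 1 + 0 + 0 + 1 + 0 = 4 ≡ 0 (mod 2).
  s_4 = 1 + 1 + 0 + 1 + 1 + 0 + 1 + 0 = 5 ≡ 1 (mod 2).
s = (1, 0, 0, 1)^T — this equals column 9 of H (binary 1001), so error is at position 9.
Correct: flip bit 9 of r = 111000111001110 to get c = 111000110001110.


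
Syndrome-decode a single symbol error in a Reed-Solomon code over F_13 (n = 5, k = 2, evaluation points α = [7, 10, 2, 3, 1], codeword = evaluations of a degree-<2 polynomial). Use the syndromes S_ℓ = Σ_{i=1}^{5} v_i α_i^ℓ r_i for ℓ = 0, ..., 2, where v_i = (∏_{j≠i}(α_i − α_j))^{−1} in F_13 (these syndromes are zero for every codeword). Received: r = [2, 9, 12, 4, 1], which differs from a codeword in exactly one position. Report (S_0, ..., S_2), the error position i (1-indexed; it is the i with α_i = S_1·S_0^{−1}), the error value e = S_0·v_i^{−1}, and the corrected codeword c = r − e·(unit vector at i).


S = (5, 2, 6), error at position 4, error magnitude e = 7, c = [2, 9, 12, 10, 1].

Step 1: column multipliers v_i = (∏_{j≠i}(α_i − α_j))^{−1} mod 13.
  i = 1 (α = 7): (7−10)(7−2)(7−3)(7−1) = (−3)·5·4·6 = −360 ≡ 4, so v_1 = 4^{−1} = 10 (mod 13).
  i = 2 (α = 10): (10−7)(10−2)(10−3)(10−1) = 3·8·7·9 = 1512 ≡ 4, so v_2 = 4^{−1} = 10 (mod 13).
  i = 3 (α = 2): (2−7)(2−10)(2−3)(2−1) = (−5)·(−8)·(−1)·1 = −40 ≡ 12, so v_3 = 12^{−1} = 12 (mod 13).
  i = 4 (α = 3): (3−7)(3−10)(3−2)(3−1) = (−4)·(−7)·1·2 = 56 ≡ 4, so v_4 = 4^{−1} = 10 (mod 13).
  i = 5 (α = 1): (1−7)(1−10)(1−2)(1−3) = (−6)·(−9)·(−1)·(−2) = 108 ≡ 4, so v_5 = 4^{−1} = 10 (mod 13).
  v = [10, 10, 12, 10, 10].
Step 2: syndromes of r = [2, 9, 12, 4, 1] (all sums mod 13).
  S_0 = Σ v_i r_i = 10·2 + 10·9 + 12·12 + 10·4 + 10·1 = 304 ≡ 5.
  S_1 = Σ v_i α_i r_i = 10·7·2 + 10·10·9 + 12·2·12 + 10·3·4 + 10·1·1 = 1458 ≡ 2.
  α_i^2 mod 13 = [10, 9, 4, 9, 1].
  S_2 = Σ v_i α_i^2 r_i = 10·10·2 + 10·9·9 + 12·4·12 + 10·9·4 + 10·1·1 = 1956 ≡ 6.
  S = (5, 2, 6) ≠ 0, so r is not a codeword (an error is present).
Step 3: locate the error. For a single error e at position i, S_ℓ = v_i·e·α_i^ℓ, so α_err = S_1/S_0.
  S_0^{−1} = 5^{−1} = 8 (mod 13), so α_err = 2·8 = 16 ≡ 3 = α_4. Error position i = 4.
  Consistency check: S_2/S_1 = 6·7 = 42 ≡ 3 = α_err ✓ (single-error assumption holds).
Step 4: error magnitude e = S_0/v_4 = S_0·∏_{j≠4}(α_4 − α_j) = 5·4 = 20 ≡ 7 (mod 13).
Step 5: correct position 4: c_4 = r_4 − e = 4 − 7 ≡ 10 (mod 13). Hence c = [2, 9, 12, 10, 1].
  Check: interpolating c through the α_i gives m(x) = 3 + 11·x (degree < 2) with m(α_i) = c_i for every i, so c is indeed a codeword.
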